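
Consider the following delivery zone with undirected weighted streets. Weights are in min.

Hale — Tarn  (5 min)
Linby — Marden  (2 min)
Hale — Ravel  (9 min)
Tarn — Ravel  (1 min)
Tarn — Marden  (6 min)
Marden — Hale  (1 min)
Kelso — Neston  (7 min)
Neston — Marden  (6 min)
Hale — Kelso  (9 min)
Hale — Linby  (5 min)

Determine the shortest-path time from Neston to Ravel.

13 min

Settle nodes by increasing distance from Neston:
Neston: 0
Marden: 6  (via Neston)
Hale: 7  (via Marden)
Kelso: 7  (via Neston)
Linby: 8  (via Marden)
Tarn: 12  (via Marden)
Ravel: 13  (via Tarn)
Shortest route: Neston → Marden → Tarn → Ravel = 13 min.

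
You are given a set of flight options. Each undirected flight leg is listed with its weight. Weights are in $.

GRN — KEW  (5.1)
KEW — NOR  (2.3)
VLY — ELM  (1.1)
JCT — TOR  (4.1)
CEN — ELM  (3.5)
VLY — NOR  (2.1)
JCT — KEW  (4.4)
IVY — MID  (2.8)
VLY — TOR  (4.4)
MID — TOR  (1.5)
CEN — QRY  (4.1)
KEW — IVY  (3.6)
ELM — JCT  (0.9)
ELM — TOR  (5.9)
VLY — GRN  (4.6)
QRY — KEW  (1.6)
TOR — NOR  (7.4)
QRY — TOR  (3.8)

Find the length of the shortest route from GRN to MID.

$10.5

Compare a few routes:
GRN - KEW - QRY - TOR - MID: 5.1+1.6+3.8+1.5 = 12
GRN - VLY - ELM - JCT - TOR - MID: 4.6+1.1+0.9+4.1+1.5 = 12.2
GRN - KEW - IVY - MID: 5.1+3.6+2.8 = 11.5
GRN - VLY - TOR - MID: 4.6+4.4+1.5 = 10.5
The minimum is $10.5 via GRN - VLY - TOR - MID.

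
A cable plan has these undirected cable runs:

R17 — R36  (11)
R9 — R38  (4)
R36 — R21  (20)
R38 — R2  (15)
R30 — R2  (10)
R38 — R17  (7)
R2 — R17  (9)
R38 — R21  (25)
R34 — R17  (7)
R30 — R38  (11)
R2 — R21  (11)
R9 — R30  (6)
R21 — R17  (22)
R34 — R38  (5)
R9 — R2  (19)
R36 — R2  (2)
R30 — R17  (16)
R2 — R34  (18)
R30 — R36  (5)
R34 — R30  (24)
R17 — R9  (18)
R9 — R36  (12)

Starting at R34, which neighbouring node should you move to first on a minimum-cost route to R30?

Candidate routes:
R34 - R38 - R9 - R30: 5+4+6 = 15
R34 - R17 - R30: 7+16 = 23
R34 - R38 - R30: 5+11 = 16
The minimum is 15 via R34 - R38 - R9 - R30.
So from R34 the first move is to R38.

R38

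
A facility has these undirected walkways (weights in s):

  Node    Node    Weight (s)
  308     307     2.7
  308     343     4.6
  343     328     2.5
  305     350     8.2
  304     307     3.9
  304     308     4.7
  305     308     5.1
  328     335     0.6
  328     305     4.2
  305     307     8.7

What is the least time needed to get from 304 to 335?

12.4 s

Running Dijkstra from 304:
304: 0
307: 3.9  (via 304)
308: 4.7  (via 304)
343: 9.3  (via 308)
305: 9.8  (via 308)
328: 11.8  (via 343)
335: 12.4  (via 328)
Shortest route: 304–308–343–328–335 = 12.4 s.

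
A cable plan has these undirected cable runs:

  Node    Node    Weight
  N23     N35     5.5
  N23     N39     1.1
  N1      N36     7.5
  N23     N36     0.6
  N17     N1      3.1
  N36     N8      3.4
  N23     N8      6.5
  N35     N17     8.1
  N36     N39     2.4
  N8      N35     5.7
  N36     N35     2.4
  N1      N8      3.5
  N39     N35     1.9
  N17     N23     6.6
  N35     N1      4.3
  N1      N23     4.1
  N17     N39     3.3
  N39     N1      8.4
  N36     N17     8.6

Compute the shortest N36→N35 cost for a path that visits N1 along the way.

9

Shortest N36→N1: N36 → N23 → N1 = 4.7
Shortest N1→N35: N1 → N35 = 4.3
Total via N1: 4.7 + 4.3 = 9.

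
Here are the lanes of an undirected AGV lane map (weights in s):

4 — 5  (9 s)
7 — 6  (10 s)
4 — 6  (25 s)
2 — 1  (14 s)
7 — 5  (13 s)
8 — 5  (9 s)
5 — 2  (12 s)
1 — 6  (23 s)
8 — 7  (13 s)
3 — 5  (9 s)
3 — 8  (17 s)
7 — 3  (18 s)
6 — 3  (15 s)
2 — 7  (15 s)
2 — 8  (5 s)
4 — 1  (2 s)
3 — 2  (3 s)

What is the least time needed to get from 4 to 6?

Shortest distances from 4:
4: 0
1: 2  (via 4)
5: 9  (via 4)
2: 16  (via 1)
3: 18  (via 5)
8: 18  (via 5)
7: 22  (via 5)
6: 25  (via 4)
Shortest route: 4 → 6 = 25 s.

25 s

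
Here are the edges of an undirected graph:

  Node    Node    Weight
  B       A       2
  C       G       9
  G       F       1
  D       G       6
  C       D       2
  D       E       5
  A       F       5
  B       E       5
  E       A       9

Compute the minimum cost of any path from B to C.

Compare a few routes:
B - E - D - C: 5+5+2 = 12
B - A - F - G - C: 2+5+1+9 = 17
B - A - F - G - D - C: 2+5+1+6+2 = 16
B - A - E - D - C: 2+9+5+2 = 18
The minimum is 12 via B - E - D - C.

12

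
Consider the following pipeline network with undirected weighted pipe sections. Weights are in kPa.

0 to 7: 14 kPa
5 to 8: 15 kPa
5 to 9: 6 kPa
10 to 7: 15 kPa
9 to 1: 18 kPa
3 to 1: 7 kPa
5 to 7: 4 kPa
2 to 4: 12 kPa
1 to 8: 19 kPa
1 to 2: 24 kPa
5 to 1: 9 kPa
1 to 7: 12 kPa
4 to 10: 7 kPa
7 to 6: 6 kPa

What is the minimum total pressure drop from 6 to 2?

40 kPa

Settle nodes by increasing distance from 6:
6: 0
7: 6  (via 6)
5: 10  (via 7)
9: 16  (via 5)
1: 18  (via 7)
0: 20  (via 7)
10: 21  (via 7)
3: 25  (via 1)
8: 25  (via 5)
4: 28  (via 10)
2: 40  (via 4)
Shortest route: 6–7–10–4–2 = 40 kPa.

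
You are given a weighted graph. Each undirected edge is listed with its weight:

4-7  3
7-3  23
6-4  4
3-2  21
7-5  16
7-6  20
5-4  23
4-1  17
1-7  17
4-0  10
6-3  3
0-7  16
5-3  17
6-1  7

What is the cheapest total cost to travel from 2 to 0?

Enumerating some paths:
2 - 3 - 6 - 4 - 7 - 0: 21+3+4+3+16 = 47
2 - 3 - 6 - 4 - 0: 21+3+4+10 = 38
The minimum is 38 via 2 - 3 - 6 - 4 - 0.

38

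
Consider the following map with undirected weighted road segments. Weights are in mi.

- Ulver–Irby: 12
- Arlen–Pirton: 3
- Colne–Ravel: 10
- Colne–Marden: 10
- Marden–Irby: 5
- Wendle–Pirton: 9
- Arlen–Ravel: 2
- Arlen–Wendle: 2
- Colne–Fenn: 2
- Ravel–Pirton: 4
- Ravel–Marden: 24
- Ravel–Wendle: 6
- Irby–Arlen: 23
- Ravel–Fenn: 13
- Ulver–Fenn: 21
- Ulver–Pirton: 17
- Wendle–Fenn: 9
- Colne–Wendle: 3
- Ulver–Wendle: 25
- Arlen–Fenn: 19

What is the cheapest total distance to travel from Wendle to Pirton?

Candidate routes:
Wendle–Arlen–Pirton: 2+3 = 5
Wendle–Arlen–Ravel–Pirton: 2+2+4 = 8
The minimum is 5 mi via Wendle–Arlen–Pirton.

5 mi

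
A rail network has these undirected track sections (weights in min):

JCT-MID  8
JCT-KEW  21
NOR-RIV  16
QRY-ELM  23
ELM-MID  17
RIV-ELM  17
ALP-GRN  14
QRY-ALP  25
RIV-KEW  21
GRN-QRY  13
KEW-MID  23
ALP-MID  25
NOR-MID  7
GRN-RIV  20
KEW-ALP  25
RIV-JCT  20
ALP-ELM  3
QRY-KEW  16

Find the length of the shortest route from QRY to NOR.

46 min

Running Dijkstra from QRY:
QRY: 0
GRN: 13  (via QRY)
KEW: 16  (via QRY)
ELM: 23  (via QRY)
ALP: 25  (via QRY)
RIV: 33  (via GRN)
JCT: 37  (via KEW)
MID: 39  (via KEW)
NOR: 46  (via MID)
Shortest route: QRY → KEW → MID → NOR = 46 min.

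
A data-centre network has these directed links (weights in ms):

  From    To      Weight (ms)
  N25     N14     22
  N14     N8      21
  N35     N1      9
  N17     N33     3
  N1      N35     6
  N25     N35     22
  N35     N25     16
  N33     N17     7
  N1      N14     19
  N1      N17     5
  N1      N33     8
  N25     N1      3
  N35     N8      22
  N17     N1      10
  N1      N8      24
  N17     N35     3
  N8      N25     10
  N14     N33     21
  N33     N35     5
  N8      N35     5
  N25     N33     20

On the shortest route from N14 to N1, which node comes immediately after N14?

N8

Compare a few routes:
N14–N8–N35–N1: 21+5+9 = 35
N14–N8–N25–N1: 21+10+3 = 34
The minimum is 34 ms via N14–N8–N25–N1.
So from N14 the first move is to N8.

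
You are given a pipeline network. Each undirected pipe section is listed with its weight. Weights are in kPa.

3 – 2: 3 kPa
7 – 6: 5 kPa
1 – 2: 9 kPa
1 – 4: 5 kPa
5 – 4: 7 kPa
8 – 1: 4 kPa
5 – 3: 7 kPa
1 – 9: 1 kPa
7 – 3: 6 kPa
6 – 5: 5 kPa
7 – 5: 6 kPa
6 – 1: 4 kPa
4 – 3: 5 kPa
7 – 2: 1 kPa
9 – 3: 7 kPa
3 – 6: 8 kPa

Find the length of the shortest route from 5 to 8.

Candidate routes:
5–4–1–8: 7+5+4 = 16
5–7–6–1–8: 6+5+4+4 = 19
5–6–1–8: 5+4+4 = 13
The minimum is 13 kPa via 5–6–1–8.

13 kPa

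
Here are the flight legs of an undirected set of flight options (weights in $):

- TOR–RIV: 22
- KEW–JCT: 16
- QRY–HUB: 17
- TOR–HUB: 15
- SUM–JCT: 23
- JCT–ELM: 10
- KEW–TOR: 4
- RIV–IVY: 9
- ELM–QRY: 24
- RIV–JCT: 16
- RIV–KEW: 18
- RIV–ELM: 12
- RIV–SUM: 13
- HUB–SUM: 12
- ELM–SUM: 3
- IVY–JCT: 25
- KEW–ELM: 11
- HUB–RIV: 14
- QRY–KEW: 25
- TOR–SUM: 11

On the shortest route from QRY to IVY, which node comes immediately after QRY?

Compare a few routes:
QRY → HUB → RIV → IVY: 17+14+9 = 40
QRY → ELM → RIV → IVY: 24+12+9 = 45
QRY → ELM → SUM → RIV → IVY: 24+3+13+9 = 49
Cheapest is QRY → HUB → RIV → IVY at $40.
So from QRY the first move is to HUB.

HUB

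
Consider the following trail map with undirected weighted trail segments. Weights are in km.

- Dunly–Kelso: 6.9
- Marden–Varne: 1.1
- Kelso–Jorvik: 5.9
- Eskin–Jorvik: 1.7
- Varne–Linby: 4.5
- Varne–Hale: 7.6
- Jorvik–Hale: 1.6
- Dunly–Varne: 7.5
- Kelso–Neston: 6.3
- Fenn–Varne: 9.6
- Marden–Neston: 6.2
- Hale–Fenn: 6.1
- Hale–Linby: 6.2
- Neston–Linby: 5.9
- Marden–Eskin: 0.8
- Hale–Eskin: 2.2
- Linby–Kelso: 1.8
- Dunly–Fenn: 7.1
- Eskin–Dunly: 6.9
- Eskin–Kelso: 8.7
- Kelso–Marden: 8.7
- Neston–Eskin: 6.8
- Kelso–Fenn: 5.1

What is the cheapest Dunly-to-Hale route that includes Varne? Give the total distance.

Best Dunly to Varne: Dunly–Varne costing 7.5
Best Varne to Hale: Varne–Marden–Eskin–Hale costing 4.1
Total via Varne: 7.5 + 4.1 = 11.6 km.

11.6 km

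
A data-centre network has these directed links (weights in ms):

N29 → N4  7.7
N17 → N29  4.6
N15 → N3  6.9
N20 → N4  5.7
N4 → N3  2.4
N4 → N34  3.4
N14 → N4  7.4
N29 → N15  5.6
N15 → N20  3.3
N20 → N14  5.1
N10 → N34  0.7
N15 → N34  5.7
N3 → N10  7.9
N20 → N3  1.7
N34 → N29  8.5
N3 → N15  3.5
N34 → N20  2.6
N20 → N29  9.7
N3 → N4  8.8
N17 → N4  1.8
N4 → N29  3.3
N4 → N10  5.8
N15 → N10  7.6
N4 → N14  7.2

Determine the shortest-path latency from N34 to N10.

Settle nodes by increasing distance from N34:
N34: 0
N20: 2.6  (via N34)
N3: 4.3  (via N20)
N14: 7.7  (via N20)
N15: 7.8  (via N3)
N4: 8.3  (via N20)
N29: 8.5  (via N34)
N10: 12.2  (via N3)
Shortest route: N34 → N20 → N3 → N10 = 12.2 ms.

12.2 ms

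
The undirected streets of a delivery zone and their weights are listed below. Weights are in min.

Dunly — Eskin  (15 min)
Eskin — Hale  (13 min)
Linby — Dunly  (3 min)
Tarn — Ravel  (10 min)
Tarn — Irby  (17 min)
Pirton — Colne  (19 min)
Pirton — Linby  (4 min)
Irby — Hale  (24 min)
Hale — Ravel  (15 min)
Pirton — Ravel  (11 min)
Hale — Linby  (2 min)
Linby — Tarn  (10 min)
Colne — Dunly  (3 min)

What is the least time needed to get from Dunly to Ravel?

18 min

Running Dijkstra from Dunly:
Dunly: 0
Linby: 3  (via Dunly)
Colne: 3  (via Dunly)
Hale: 5  (via Linby)
Pirton: 7  (via Linby)
Tarn: 13  (via Linby)
Eskin: 15  (via Dunly)
Ravel: 18  (via Pirton)
Shortest route: Dunly–Linby–Pirton–Ravel = 18 min.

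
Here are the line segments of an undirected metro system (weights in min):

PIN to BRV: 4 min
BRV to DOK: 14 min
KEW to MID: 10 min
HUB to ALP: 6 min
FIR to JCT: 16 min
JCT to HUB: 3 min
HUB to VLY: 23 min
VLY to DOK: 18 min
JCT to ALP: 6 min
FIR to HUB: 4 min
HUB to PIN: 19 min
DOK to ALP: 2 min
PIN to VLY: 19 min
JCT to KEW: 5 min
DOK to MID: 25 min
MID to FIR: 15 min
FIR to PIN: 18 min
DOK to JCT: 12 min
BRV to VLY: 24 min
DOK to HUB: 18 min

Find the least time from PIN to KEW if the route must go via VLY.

Best PIN to VLY: PIN–VLY costing 19
Best VLY to KEW: VLY–DOK–ALP–JCT–KEW costing 31
Total via VLY: 19 + 31 = 50 min.

50 min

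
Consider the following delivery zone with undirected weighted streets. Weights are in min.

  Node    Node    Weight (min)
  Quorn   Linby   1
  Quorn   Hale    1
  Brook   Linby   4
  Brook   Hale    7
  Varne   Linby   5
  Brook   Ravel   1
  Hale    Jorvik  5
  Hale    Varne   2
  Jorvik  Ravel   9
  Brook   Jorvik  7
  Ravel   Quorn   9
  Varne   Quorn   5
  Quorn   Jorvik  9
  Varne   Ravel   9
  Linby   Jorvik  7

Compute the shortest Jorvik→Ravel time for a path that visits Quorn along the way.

12 min

Best Jorvik to Quorn: Jorvik → Hale → Quorn costing 6
Shortest Quorn→Ravel: Quorn → Linby → Brook → Ravel = 6
Total via Quorn: 6 + 6 = 12 min.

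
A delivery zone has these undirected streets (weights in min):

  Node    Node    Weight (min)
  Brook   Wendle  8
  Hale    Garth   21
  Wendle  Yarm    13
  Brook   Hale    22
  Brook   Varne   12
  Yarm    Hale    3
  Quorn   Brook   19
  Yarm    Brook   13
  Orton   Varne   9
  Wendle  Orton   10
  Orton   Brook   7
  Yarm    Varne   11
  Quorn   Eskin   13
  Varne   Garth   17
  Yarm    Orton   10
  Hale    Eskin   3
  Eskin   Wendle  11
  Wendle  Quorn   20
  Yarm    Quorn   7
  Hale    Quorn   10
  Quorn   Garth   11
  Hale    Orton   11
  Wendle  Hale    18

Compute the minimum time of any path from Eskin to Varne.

Shortest distances from Eskin:
Eskin: 0
Hale: 3  (via Eskin)
Yarm: 6  (via Hale)
Wendle: 11  (via Eskin)
Quorn: 13  (via Eskin)
Orton: 14  (via Hale)
Varne: 17  (via Yarm)
Shortest route: Eskin → Hale → Yarm → Varne = 17 min.

17 min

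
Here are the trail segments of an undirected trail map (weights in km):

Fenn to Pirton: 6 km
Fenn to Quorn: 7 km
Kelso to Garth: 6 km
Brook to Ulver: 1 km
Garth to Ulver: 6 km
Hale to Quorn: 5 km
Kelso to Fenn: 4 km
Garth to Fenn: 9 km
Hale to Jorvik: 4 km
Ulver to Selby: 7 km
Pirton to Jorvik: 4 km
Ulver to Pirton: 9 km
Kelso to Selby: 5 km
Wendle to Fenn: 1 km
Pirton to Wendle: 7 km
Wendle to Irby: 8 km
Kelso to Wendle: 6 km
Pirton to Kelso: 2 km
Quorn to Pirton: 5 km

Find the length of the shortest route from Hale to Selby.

15 km

Shortest distances from Hale:
Hale: 0
Jorvik: 4  (via Hale)
Quorn: 5  (via Hale)
Pirton: 8  (via Jorvik)
Kelso: 10  (via Pirton)
Fenn: 12  (via Quorn)
Wendle: 13  (via Fenn)
Selby: 15  (via Kelso)
Shortest route: Hale–Jorvik–Pirton–Kelso–Selby = 15 km.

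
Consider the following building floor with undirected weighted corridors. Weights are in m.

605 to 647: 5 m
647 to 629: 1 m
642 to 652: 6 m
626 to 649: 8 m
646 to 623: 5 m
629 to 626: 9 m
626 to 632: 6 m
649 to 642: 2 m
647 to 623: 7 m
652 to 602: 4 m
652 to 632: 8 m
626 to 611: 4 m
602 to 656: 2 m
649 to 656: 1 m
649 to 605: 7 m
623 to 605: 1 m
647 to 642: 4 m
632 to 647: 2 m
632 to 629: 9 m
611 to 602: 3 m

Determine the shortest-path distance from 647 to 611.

12 m

Settle nodes by increasing distance from 647:
647: 0
629: 1  (via 647)
632: 2  (via 647)
642: 4  (via 647)
605: 5  (via 647)
649: 6  (via 642)
623: 6  (via 605)
656: 7  (via 649)
626: 8  (via 632)
602: 9  (via 656)
652: 10  (via 632)
646: 11  (via 623)
611: 12  (via 626)
Shortest route: 647 → 632 → 626 → 611 = 12 m.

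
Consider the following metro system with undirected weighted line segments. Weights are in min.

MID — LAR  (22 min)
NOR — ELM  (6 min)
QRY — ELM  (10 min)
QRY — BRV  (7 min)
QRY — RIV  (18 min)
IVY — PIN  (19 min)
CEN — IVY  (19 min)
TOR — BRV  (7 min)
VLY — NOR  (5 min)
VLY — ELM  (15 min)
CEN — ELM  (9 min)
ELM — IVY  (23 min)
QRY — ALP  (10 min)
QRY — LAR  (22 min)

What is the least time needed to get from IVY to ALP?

Running Dijkstra from IVY:
IVY: 0
PIN: 19  (via IVY)
CEN: 19  (via IVY)
ELM: 23  (via IVY)
NOR: 29  (via ELM)
QRY: 33  (via ELM)
VLY: 34  (via NOR)
BRV: 40  (via QRY)
ALP: 43  (via QRY)
Shortest route: IVY–ELM–QRY–ALP = 43 min.

43 min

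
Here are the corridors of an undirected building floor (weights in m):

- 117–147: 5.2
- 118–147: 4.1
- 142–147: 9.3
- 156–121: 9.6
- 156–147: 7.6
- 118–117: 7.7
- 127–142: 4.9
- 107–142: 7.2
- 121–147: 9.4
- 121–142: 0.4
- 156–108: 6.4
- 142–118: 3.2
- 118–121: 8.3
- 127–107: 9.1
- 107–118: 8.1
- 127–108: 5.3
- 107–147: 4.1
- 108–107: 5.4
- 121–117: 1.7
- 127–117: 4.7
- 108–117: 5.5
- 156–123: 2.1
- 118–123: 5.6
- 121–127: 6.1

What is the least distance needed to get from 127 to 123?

Compare a few routes:
127 → 117 → 121 → 142 → 118 → 123: 4.7+1.7+0.4+3.2+5.6 = 15.6
127 → 108 → 156 → 123: 5.3+6.4+2.1 = 13.8
127 → 142 → 118 → 123: 4.9+3.2+5.6 = 13.7
127 → 121 → 142 → 118 → 123: 6.1+0.4+3.2+5.6 = 15.3
The minimum is 13.7 m via 127 → 142 → 118 → 123.

13.7 m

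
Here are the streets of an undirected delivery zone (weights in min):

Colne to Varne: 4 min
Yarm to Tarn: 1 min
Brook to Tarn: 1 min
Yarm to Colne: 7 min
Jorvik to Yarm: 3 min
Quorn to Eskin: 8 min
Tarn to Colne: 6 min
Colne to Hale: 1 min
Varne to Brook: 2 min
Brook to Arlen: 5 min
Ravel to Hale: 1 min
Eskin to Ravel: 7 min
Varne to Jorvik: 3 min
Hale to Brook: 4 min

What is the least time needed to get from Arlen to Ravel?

Enumerating some paths:
Arlen–Brook–Tarn–Colne–Hale–Ravel: 5+1+6+1+1 = 14
Arlen–Brook–Hale–Ravel: 5+4+1 = 10
Arlen–Brook–Varne–Colne–Hale–Ravel: 5+2+4+1+1 = 13
Cheapest is Arlen–Brook–Hale–Ravel at 10 min.

10 min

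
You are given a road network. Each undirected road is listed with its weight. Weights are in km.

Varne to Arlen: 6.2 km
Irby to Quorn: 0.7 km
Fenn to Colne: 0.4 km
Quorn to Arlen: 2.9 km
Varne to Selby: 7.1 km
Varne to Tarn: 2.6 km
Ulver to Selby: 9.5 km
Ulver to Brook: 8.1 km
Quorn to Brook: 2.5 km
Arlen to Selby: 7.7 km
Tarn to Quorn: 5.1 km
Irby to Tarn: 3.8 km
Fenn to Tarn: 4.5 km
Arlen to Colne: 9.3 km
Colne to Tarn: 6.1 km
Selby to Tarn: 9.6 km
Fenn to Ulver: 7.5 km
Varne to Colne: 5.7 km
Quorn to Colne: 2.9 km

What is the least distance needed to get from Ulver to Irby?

Shortest distances from Ulver:
Ulver: 0
Fenn: 7.5  (via Ulver)
Colne: 7.9  (via Fenn)
Brook: 8.1  (via Ulver)
Selby: 9.5  (via Ulver)
Quorn: 10.6  (via Brook)
Irby: 11.3  (via Quorn)
Shortest route: Ulver → Brook → Quorn → Irby = 11.3 km.

11.3 km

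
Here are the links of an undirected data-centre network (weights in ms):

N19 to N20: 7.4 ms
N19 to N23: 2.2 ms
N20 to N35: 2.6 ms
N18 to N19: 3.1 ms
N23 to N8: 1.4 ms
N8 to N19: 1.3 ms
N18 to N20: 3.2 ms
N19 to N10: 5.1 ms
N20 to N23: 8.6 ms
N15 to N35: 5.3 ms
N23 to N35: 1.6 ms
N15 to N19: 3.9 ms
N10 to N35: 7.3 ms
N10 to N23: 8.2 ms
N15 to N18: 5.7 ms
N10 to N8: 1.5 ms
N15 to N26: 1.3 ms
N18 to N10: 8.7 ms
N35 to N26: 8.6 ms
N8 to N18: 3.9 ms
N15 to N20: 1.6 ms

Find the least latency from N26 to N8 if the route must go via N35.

8.5 ms

Best N26 to N35: N26 → N15 → N20 → N35 costing 5.5
Best N35 to N8: N35 → N23 → N8 costing 3
Total via N35: 5.5 + 3 = 8.5 ms.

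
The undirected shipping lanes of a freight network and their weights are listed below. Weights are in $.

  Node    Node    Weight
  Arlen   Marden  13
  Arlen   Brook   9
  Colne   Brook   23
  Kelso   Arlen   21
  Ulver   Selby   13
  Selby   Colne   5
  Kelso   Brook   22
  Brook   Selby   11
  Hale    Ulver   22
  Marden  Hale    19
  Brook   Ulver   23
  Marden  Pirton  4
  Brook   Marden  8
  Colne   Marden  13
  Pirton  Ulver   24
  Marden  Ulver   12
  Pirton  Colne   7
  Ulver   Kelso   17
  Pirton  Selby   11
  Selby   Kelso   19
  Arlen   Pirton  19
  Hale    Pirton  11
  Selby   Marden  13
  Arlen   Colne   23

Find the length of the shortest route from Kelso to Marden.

$29

Shortest distances from Kelso:
Kelso: 0
Ulver: 17  (via Kelso)
Selby: 19  (via Kelso)
Arlen: 21  (via Kelso)
Brook: 22  (via Kelso)
Colne: 24  (via Selby)
Marden: 29  (via Ulver)
Shortest route: Kelso → Ulver → Marden = $29.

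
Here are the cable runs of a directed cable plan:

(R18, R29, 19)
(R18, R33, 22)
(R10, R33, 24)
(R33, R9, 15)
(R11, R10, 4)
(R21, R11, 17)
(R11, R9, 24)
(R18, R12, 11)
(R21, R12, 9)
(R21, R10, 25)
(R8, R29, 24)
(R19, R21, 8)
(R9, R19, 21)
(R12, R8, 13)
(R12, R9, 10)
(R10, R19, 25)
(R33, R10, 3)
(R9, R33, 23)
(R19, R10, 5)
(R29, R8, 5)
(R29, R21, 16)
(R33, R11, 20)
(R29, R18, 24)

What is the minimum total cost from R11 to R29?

83

Shortest distances from R11:
R11: 0
R10: 4  (via R11)
R9: 24  (via R11)
R33: 28  (via R10)
R19: 29  (via R10)
R21: 37  (via R19)
R12: 46  (via R21)
R8: 59  (via R12)
R29: 83  (via R8)
Shortest route: R11 → R10 → R19 → R21 → R12 → R8 → R29 = 83.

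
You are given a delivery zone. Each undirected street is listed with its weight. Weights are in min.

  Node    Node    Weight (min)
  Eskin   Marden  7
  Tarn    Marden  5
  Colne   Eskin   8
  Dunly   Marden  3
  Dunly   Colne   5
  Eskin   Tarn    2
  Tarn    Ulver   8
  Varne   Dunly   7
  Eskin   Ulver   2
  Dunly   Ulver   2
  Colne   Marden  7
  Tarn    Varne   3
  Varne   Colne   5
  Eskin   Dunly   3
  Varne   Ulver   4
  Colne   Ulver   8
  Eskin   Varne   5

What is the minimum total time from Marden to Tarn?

5 min

Shortest distances from Marden:
Marden: 0
Dunly: 3  (via Marden)
Ulver: 5  (via Dunly)
Tarn: 5  (via Marden)
Shortest route: Marden–Tarn = 5 min.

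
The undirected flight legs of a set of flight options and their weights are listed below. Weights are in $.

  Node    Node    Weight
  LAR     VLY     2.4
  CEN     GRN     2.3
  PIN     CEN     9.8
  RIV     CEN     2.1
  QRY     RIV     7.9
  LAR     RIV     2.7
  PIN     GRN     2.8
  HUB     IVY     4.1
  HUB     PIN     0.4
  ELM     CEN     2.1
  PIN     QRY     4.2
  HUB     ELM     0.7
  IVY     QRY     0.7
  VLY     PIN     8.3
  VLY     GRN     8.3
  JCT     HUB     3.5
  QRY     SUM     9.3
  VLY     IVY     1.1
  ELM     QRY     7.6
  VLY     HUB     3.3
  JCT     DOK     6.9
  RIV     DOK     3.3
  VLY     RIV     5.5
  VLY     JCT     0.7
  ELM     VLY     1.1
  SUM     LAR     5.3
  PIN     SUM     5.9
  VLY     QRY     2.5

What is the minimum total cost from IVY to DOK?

Shortest distances from IVY:
IVY: 0
QRY: 0.7  (via IVY)
VLY: 1.1  (via IVY)
JCT: 1.8  (via VLY)
ELM: 2.2  (via VLY)
HUB: 2.9  (via ELM)
PIN: 3.3  (via HUB)
LAR: 3.5  (via VLY)
CEN: 4.3  (via ELM)
GRN: 6.1  (via PIN)
RIV: 6.2  (via LAR)
DOK: 8.7  (via JCT)
Shortest route: IVY–VLY–JCT–DOK = $8.7.

$8.7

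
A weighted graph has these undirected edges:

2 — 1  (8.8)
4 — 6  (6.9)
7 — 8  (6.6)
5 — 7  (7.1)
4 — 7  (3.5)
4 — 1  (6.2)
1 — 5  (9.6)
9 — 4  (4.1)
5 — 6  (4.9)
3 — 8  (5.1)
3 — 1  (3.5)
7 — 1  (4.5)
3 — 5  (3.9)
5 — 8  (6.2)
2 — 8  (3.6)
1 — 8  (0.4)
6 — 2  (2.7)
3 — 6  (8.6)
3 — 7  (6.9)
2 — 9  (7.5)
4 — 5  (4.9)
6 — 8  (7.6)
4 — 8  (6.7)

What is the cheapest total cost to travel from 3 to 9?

12.9

Running Dijkstra from 3:
3: 0
1: 3.5  (via 3)
5: 3.9  (via 3)
8: 3.9  (via 1)
7: 6.9  (via 3)
2: 7.5  (via 8)
6: 8.6  (via 3)
4: 8.8  (via 5)
9: 12.9  (via 4)
Shortest route: 3–5–4–9 = 12.9.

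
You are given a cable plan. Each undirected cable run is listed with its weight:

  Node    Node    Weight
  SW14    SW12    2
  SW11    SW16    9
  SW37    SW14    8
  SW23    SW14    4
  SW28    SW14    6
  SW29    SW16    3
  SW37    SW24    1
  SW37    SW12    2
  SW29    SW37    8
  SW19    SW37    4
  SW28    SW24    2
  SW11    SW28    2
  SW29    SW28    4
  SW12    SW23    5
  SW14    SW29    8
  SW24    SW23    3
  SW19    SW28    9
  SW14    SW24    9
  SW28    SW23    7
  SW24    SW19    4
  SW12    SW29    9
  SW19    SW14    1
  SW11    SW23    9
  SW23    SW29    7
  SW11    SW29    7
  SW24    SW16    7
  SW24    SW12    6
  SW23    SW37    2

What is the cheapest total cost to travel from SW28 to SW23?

Running Dijkstra from SW28:
SW28: 0
SW11: 2  (via SW28)
SW24: 2  (via SW28)
SW37: 3  (via SW24)
SW29: 4  (via SW28)
SW12: 5  (via SW37)
SW23: 5  (via SW24)
Shortest route: SW28 → SW24 → SW23 = 5.

5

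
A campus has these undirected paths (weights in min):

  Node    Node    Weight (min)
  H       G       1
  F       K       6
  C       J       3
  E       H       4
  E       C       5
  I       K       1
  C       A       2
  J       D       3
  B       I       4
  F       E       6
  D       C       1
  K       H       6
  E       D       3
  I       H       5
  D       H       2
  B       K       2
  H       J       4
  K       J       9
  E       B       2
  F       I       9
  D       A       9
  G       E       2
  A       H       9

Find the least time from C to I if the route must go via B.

9 min

Shortest C→B: C → D → E → B = 6
Shortest B→I: B → K → I = 3
Total via B: 6 + 3 = 9 min.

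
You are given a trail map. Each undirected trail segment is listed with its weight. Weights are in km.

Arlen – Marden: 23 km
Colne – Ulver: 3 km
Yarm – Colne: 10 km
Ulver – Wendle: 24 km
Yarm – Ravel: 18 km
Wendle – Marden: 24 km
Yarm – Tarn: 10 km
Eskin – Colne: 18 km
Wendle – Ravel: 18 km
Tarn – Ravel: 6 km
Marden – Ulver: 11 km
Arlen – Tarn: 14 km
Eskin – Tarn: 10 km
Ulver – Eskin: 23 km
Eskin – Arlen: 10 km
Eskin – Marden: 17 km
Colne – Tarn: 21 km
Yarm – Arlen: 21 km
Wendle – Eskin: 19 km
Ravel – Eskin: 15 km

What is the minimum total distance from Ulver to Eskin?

21 km

Compare a few routes:
Ulver → Eskin: 23 = 23
Ulver → Colne → Eskin: 3+18 = 21
The minimum is 21 km via Ulver → Colne → Eskin.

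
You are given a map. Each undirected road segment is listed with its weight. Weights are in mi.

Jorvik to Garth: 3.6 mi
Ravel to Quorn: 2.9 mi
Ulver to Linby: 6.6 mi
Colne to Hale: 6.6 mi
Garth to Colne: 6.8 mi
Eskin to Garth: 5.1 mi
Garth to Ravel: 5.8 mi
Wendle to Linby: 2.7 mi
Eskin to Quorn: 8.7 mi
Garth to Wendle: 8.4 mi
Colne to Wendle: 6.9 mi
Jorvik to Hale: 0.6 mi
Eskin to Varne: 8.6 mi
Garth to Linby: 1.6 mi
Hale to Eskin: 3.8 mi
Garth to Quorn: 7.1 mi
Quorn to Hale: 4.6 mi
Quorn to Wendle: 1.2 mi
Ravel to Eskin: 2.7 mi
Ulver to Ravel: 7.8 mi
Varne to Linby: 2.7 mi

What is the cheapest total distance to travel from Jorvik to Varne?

Compare a few routes:
Jorvik–Hale–Quorn–Wendle–Linby–Varne: 0.6+4.6+1.2+2.7+2.7 = 11.8
Jorvik–Hale–Eskin–Varne: 0.6+3.8+8.6 = 13
Jorvik–Garth–Linby–Varne: 3.6+1.6+2.7 = 7.9
Cheapest is Jorvik–Garth–Linby–Varne at 7.9 mi.

7.9 mi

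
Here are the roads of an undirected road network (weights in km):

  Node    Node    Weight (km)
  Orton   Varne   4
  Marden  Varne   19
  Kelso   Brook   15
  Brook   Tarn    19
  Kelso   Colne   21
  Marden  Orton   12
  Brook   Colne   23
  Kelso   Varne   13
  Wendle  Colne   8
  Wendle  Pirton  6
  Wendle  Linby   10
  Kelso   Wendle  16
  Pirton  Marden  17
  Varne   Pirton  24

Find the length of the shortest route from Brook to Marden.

44 km

Settle nodes by increasing distance from Brook:
Brook: 0
Kelso: 15  (via Brook)
Tarn: 19  (via Brook)
Colne: 23  (via Brook)
Varne: 28  (via Kelso)
Wendle: 31  (via Kelso)
Orton: 32  (via Varne)
Pirton: 37  (via Wendle)
Linby: 41  (via Wendle)
Marden: 44  (via Orton)
Shortest route: Brook → Kelso → Varne → Orton → Marden = 44 km.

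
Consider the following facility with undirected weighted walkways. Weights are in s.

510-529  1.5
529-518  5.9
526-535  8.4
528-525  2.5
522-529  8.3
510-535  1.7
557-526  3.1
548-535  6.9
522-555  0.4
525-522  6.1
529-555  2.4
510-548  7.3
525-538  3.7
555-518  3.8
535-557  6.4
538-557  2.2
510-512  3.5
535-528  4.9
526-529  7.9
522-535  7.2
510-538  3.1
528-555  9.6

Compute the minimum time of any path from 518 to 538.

Enumerating some paths:
518 → 529 → 510 → 538: 5.9+1.5+3.1 = 10.5
518 → 555 → 529 → 510 → 538: 3.8+2.4+1.5+3.1 = 10.8
518 → 555 → 522 → 525 → 538: 3.8+0.4+6.1+3.7 = 14
The minimum is 10.5 s via 518 → 529 → 510 → 538.

10.5 s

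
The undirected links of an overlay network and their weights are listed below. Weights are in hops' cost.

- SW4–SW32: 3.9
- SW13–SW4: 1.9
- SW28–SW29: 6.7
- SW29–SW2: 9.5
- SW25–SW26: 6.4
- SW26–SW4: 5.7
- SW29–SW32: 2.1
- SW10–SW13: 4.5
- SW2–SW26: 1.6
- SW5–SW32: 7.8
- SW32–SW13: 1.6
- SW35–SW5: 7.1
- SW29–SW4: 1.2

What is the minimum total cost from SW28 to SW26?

Shortest distances from SW28:
SW28: 0
SW29: 6.7  (via SW28)
SW4: 7.9  (via SW29)
SW32: 8.8  (via SW29)
SW13: 9.8  (via SW4)
SW26: 13.6  (via SW4)
Shortest route: SW28 → SW29 → SW4 → SW26 = 13.6 hops' cost.

13.6 hops' cost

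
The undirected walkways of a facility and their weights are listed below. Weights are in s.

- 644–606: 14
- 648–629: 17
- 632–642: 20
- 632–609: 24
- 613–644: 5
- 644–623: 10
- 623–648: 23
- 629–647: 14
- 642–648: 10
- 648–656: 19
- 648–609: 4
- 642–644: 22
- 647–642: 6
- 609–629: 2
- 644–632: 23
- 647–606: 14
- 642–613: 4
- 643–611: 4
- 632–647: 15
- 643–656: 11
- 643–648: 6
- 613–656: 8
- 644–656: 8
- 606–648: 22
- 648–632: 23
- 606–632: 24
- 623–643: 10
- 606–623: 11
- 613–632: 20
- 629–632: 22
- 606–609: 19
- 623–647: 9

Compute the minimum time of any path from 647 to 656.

Settle nodes by increasing distance from 647:
647: 0
642: 6  (via 647)
623: 9  (via 647)
613: 10  (via 642)
606: 14  (via 647)
629: 14  (via 647)
644: 15  (via 613)
632: 15  (via 647)
648: 16  (via 642)
609: 16  (via 629)
656: 18  (via 613)
Shortest route: 647 → 642 → 613 → 656 = 18 s.

18 s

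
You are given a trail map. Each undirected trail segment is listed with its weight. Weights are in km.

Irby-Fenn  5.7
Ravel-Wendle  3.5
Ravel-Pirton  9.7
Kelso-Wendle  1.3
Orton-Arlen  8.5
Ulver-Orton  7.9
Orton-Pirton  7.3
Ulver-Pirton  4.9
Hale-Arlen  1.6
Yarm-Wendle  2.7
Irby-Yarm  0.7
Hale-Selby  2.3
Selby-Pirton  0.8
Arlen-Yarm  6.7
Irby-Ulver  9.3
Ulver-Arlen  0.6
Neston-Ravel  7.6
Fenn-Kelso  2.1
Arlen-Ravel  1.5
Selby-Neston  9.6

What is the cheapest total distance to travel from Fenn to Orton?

Shortest distances from Fenn:
Fenn: 0
Kelso: 2.1  (via Fenn)
Wendle: 3.4  (via Kelso)
Irby: 5.7  (via Fenn)
Yarm: 6.1  (via Wendle)
Ravel: 6.9  (via Wendle)
Arlen: 8.4  (via Ravel)
Ulver: 9  (via Arlen)
Hale: 10  (via Arlen)
Selby: 12.3  (via Hale)
Pirton: 13.1  (via Selby)
Neston: 14.5  (via Ravel)
Orton: 16.9  (via Arlen)
Shortest route: Fenn–Kelso–Wendle–Ravel–Arlen–Orton = 16.9 km.

16.9 km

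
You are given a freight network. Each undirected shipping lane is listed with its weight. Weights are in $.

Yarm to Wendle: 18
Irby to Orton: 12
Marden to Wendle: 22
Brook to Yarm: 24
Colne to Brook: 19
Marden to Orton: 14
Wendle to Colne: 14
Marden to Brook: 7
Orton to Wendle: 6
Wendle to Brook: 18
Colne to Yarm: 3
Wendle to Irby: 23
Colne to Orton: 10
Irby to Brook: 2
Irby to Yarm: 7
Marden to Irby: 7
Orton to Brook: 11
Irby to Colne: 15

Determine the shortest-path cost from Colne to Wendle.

Shortest distances from Colne:
Colne: 0
Yarm: 3  (via Colne)
Orton: 10  (via Colne)
Irby: 10  (via Yarm)
Brook: 12  (via Irby)
Wendle: 14  (via Colne)
Shortest route: Colne–Wendle = $14.

$14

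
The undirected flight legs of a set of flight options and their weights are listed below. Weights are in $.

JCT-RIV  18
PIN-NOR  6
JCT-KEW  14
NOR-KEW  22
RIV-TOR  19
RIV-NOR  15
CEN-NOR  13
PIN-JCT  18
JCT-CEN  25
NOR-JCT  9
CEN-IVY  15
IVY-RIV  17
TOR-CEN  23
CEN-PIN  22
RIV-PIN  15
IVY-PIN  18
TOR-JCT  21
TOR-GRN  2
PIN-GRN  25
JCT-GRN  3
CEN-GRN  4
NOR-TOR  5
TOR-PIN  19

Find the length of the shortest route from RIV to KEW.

$32

Settle nodes by increasing distance from RIV:
RIV: 0
PIN: 15  (via RIV)
NOR: 15  (via RIV)
IVY: 17  (via RIV)
JCT: 18  (via RIV)
TOR: 19  (via RIV)
GRN: 21  (via JCT)
CEN: 25  (via GRN)
KEW: 32  (via JCT)
Shortest route: RIV–JCT–KEW = $32.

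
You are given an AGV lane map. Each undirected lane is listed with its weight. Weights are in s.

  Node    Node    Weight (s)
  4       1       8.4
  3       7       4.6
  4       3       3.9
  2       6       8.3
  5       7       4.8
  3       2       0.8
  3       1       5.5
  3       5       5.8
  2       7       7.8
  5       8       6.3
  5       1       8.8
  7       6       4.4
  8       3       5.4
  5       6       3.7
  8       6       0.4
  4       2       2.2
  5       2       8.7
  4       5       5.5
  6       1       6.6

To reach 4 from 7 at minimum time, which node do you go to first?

Enumerating some paths:
7–3–2–4: 4.6+0.8+2.2 = 7.6
7–3–4: 4.6+3.9 = 8.5
7–2–4: 7.8+2.2 = 10
Cheapest is 7–3–2–4 at 7.6 s.
So from 7 the first move is to 3.

3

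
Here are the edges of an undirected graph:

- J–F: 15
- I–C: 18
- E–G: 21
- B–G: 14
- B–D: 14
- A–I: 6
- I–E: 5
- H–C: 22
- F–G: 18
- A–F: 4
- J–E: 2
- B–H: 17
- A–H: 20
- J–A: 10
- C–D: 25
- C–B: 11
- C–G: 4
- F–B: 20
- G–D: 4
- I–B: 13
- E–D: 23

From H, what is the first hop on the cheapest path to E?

A

Compare a few routes:
H–A–J–E: 20+10+2 = 32
H–A–I–E: 20+6+5 = 31
Cheapest is H–A–I–E at 31.
So from H the first move is to A.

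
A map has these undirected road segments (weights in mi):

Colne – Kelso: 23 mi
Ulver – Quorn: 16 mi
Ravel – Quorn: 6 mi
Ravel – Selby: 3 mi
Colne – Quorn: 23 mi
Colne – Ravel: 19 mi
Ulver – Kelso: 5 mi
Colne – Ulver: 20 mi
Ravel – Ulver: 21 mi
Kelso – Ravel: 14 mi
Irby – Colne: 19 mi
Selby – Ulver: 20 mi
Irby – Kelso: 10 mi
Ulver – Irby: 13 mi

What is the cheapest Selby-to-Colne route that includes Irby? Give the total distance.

46 mi

Best Selby to Irby: Selby–Ravel–Kelso–Irby costing 27
Best Irby to Colne: Irby–Colne costing 19
Total via Irby: 27 + 19 = 46 mi.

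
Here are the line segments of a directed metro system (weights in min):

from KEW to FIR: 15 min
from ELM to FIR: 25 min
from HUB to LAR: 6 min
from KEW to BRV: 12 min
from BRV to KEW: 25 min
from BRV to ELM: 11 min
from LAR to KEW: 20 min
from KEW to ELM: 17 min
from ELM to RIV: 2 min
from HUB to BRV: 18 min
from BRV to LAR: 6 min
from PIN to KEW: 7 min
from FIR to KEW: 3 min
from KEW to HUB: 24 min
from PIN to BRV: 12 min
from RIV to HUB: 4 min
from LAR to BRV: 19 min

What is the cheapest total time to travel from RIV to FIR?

Candidate routes:
RIV - HUB - BRV - ELM - FIR: 4+18+11+25 = 58
RIV - HUB - BRV - LAR - KEW - FIR: 4+18+6+20+15 = 63
RIV - HUB - BRV - KEW - FIR: 4+18+25+15 = 62
RIV - HUB - LAR - KEW - FIR: 4+6+20+15 = 45
The minimum is 45 min via RIV - HUB - LAR - KEW - FIR.

45 min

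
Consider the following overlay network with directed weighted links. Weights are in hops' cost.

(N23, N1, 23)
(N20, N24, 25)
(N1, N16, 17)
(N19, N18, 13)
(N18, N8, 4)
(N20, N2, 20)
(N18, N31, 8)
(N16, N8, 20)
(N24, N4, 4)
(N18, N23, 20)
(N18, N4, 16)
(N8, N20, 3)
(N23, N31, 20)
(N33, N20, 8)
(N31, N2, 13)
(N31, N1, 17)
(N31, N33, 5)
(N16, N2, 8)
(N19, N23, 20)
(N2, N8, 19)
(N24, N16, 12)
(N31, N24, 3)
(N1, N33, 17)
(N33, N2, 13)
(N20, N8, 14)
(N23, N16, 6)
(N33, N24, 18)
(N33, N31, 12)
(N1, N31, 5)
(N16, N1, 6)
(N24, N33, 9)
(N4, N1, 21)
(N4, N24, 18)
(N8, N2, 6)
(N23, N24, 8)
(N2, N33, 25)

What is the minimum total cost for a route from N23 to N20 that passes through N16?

Best N23 to N16: N23–N16 costing 6
Shortest N16→N20: N16–N8–N20 = 23
Total via N16: 6 + 23 = 29 hops' cost.

29 hops' cost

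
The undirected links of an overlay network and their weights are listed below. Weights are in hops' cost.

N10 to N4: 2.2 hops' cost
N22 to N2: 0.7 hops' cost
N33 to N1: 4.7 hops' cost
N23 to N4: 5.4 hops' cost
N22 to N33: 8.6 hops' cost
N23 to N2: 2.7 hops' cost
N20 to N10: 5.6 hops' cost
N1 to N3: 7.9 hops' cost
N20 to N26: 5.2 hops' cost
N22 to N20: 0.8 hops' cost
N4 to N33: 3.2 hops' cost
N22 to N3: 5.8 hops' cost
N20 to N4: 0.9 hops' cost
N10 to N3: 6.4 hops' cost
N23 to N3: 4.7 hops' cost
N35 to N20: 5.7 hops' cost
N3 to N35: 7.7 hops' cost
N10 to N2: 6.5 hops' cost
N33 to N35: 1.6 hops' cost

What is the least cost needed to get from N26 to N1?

14 hops' cost

Candidate routes:
N26 - N20 - N4 - N33 - N1: 5.2+0.9+3.2+4.7 = 14
N26 - N20 - N35 - N33 - N1: 5.2+5.7+1.6+4.7 = 17.2
The minimum is 14 hops' cost via N26 - N20 - N4 - N33 - N1.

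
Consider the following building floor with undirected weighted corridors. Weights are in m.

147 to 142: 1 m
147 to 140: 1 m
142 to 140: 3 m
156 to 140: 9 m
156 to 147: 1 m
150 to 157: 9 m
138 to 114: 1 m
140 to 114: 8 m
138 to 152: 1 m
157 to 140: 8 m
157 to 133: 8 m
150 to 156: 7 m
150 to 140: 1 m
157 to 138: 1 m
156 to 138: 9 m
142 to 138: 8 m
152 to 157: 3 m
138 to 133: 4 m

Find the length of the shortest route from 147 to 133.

Candidate routes:
147 - 140 - 114 - 138 - 133: 1+8+1+4 = 14
147 - 156 - 138 - 133: 1+9+4 = 14
147 - 142 - 138 - 133: 1+8+4 = 13
147 - 140 - 157 - 138 - 133: 1+8+1+4 = 14
Cheapest is 147 - 142 - 138 - 133 at 13 m.

13 m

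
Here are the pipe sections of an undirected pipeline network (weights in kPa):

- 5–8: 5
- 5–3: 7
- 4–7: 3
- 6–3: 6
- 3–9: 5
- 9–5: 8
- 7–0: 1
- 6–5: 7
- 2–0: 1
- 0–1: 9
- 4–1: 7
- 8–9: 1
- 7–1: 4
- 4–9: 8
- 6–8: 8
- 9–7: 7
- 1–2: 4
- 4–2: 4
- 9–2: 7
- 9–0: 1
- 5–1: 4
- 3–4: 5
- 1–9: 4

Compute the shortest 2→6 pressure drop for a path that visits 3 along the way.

13 kPa

Best 2 to 3: 2–0–9–3 costing 7
Best 3 to 6: 3–6 costing 6
Total via 3: 7 + 6 = 13 kPa.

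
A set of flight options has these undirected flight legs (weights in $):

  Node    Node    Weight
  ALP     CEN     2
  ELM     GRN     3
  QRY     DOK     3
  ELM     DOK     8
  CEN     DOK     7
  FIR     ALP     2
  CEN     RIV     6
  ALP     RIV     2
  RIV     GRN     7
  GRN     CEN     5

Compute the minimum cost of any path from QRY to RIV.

Compare a few routes:
QRY - DOK - CEN - RIV: 3+7+6 = 16
QRY - DOK - CEN - ALP - RIV: 3+7+2+2 = 14
Cheapest is QRY - DOK - CEN - ALP - RIV at $14.

$14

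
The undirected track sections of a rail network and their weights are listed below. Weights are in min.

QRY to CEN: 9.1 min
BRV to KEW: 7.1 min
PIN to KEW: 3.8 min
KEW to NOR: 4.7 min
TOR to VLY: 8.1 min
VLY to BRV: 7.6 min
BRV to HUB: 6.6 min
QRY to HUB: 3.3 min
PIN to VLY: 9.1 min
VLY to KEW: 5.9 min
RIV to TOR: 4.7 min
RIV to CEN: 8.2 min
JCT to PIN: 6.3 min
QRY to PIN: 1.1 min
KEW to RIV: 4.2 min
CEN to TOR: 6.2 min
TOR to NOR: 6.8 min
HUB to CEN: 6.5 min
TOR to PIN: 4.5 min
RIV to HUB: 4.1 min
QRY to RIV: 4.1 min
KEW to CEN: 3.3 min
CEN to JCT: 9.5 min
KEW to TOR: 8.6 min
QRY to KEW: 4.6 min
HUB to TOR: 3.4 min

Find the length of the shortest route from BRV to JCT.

Compare a few routes:
BRV → KEW → QRY → PIN → JCT: 7.1+4.6+1.1+6.3 = 19.1
BRV → KEW → PIN → JCT: 7.1+3.8+6.3 = 17.2
BRV → KEW → CEN → JCT: 7.1+3.3+9.5 = 19.9
BRV → HUB → QRY → PIN → JCT: 6.6+3.3+1.1+6.3 = 17.3
The minimum is 17.2 min via BRV → KEW → PIN → JCT.

17.2 min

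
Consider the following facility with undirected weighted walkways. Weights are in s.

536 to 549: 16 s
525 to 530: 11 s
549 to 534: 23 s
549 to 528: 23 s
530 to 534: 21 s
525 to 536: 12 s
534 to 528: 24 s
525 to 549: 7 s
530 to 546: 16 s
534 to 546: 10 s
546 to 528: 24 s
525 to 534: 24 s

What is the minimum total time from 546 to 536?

39 s

Enumerating some paths:
546–530–525–549–536: 16+11+7+16 = 50
546–534–525–536: 10+24+12 = 46
546–530–525–536: 16+11+12 = 39
546–534–549–536: 10+23+16 = 49
The minimum is 39 s via 546–530–525–536.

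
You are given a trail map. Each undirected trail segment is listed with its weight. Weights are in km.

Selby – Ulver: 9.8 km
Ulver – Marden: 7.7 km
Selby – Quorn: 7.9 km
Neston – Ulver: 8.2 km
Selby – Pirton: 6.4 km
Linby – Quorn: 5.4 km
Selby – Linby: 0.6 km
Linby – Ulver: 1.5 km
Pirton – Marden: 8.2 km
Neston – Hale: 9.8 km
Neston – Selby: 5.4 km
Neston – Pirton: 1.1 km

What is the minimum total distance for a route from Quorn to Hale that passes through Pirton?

Shortest Quorn→Pirton: Quorn–Linby–Selby–Pirton = 12.4
Best Pirton to Hale: Pirton–Neston–Hale costing 10.9
Total via Pirton: 12.4 + 10.9 = 23.3 km.

23.3 km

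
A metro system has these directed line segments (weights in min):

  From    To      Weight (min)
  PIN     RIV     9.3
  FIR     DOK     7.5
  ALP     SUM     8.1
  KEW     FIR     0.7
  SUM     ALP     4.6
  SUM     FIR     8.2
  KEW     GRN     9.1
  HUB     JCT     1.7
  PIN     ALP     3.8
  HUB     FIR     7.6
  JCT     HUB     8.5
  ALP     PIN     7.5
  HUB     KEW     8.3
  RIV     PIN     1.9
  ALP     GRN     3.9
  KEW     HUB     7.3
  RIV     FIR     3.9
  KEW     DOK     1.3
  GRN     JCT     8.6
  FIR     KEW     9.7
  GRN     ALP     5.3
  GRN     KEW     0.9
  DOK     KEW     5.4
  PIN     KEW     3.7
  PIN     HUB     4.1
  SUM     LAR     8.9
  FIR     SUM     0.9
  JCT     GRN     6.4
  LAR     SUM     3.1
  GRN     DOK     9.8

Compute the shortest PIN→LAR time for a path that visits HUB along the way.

21.5 min

Best PIN to HUB: PIN → HUB costing 4.1
Shortest HUB→LAR: HUB → FIR → SUM → LAR = 17.4
Total via HUB: 4.1 + 17.4 = 21.5 min.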